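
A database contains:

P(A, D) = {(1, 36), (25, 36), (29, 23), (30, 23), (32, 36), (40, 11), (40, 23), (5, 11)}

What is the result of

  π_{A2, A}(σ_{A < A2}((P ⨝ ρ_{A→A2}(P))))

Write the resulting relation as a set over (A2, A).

{(25, 1), (30, 29), (32, 1), (32, 25), (40, 29), (40, 30), (40, 5)}

ρ[A→A2]: schema becomes (A2, D); tuples unchanged.
Natural join on D: {(1, 36, 1), (1, 36, 25), (1, 36, 32), (25, 36, 1), (25, 36, 25), (25, 36, 32), (29, 23, 29), (29, 23, 30), (29, 23, 40), (30, 23, 29), (30, 23, 30), (30, 23, 40), (32, 36, 1), (32, 36, 25), (32, 36, 32), (40, 11, 40), (40, 11, 5), (40, 23, 29), (40, 23, 30), (40, 23, 40), (5, 11, 40), (5, 11, 5)}
Filtering on A < A2 leaves {(1, 36, 25), (1, 36, 32), (25, 36, 32), (29, 23, 30), (29, 23, 40), (30, 23, 40), (5, 11, 40)}.
π_{A2, A} gives {(25, 1), (30, 29), (32, 1), (32, 25), (40, 29), (40, 30), (40, 5)}.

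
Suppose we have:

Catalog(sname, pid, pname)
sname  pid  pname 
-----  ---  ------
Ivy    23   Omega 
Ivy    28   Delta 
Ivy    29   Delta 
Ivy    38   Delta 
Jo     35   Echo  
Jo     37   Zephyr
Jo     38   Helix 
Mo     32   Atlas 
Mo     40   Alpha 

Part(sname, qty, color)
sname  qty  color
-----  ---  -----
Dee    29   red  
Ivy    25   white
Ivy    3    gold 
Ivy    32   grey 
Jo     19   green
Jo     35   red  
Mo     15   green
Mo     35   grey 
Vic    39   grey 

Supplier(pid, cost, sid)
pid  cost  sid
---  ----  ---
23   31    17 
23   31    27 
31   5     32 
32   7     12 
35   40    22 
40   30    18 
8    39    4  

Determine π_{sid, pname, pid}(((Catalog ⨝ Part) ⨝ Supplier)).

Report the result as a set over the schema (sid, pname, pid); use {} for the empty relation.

{(12, Atlas, 32), (17, Omega, 23), (18, Alpha, 40), (22, Echo, 35), (27, Omega, 23)}

Joining Catalog and Part on sname yields {(Ivy, 23, Omega, 25, white), (Ivy, 23, Omega, 3, gold), (Ivy, 23, Omega, 32, grey), (Ivy, 28, Delta, 25, white), (Ivy, 28, Delta, 3, gold), (Ivy, 28, Delta, 32, grey), (Ivy, 29, Delta, 25, white), (Ivy, 29, Delta, 3, gold), (Ivy, 29, Delta, 32, grey), (Ivy, 38, Delta, 25, white), (Ivy, 38, Delta, 3, gold), (Ivy, 38, Delta, 32, grey), (Jo, 35, Echo, 19, green), (Jo, 35, Echo, 35, red), (Jo, 37, Zephyr, 19, green), (Jo, 37, Zephyr, 35, red), (Jo, 38, Helix, 19, green), (Jo, 38, Helix, 35, red), (Mo, 32, Atlas, 15, green), (Mo, 32, Atlas, 35, grey), (Mo, 40, Alpha, 15, green), (Mo, 40, Alpha, 35, grey)}.
Joining (Catalog ⨝ Part) and Supplier on pid yields {(Ivy, 23, Omega, 25, white, 31, 17), (Ivy, 23, Omega, 25, white, 31, 27), (Ivy, 23, Omega, 3, gold, 31, 17), (Ivy, 23, Omega, 3, gold, 31, 27), (Ivy, 23, Omega, 32, grey, 31, 17), (Ivy, 23, Omega, 32, grey, 31, 27), (Jo, 35, Echo, 19, green, 40, 22), (Jo, 35, Echo, 35, red, 40, 22), (Mo, 32, Atlas, 15, green, 7, 12), (Mo, 32, Atlas, 35, grey, 7, 12), (Mo, 40, Alpha, 15, green, 30, 18), (Mo, 40, Alpha, 35, grey, 30, 18)}.
π_{sid, pname, pid} gives {(12, Atlas, 32), (17, Omega, 23), (18, Alpha, 40), (22, Echo, 35), (27, Omega, 23)} (7 duplicate(s) eliminated).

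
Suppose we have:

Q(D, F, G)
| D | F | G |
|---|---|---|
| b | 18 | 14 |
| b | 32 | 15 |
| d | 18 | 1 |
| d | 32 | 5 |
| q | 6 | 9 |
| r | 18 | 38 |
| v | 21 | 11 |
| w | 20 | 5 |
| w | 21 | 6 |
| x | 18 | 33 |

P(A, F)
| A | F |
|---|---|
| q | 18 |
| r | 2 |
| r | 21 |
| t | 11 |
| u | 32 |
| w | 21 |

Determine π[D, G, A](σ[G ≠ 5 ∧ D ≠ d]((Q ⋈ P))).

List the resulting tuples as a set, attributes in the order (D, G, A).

Q ⋈ P (natural join on F): {(b, 18, 14, q), (b, 32, 15, u), (d, 18, 1, q), (d, 32, 5, u), (r, 18, 38, q), (v, 21, 11, r), (v, 21, 11, w), (w, 21, 6, r), (w, 21, 6, w), (x, 18, 33, q)}
Filtering on G ≠ 5 ∧ D ≠ d leaves {(b, 18, 14, q), (b, 32, 15, u), (r, 18, 38, q), (v, 21, 11, r), (v, 21, 11, w), (w, 21, 6, r), (w, 21, 6, w), (x, 18, 33, q)}.
Keep only column(s) D, G, A: {(b, 14, q), (b, 15, u), (r, 38, q), (v, 11, r), (v, 11, w), (w, 6, r), (w, 6, w), (x, 33, q)}

{(b, 14, q), (b, 15, u), (r, 38, q), (v, 11, r), (v, 11, w), (w, 6, r), (w, 6, w), (x, 33, q)}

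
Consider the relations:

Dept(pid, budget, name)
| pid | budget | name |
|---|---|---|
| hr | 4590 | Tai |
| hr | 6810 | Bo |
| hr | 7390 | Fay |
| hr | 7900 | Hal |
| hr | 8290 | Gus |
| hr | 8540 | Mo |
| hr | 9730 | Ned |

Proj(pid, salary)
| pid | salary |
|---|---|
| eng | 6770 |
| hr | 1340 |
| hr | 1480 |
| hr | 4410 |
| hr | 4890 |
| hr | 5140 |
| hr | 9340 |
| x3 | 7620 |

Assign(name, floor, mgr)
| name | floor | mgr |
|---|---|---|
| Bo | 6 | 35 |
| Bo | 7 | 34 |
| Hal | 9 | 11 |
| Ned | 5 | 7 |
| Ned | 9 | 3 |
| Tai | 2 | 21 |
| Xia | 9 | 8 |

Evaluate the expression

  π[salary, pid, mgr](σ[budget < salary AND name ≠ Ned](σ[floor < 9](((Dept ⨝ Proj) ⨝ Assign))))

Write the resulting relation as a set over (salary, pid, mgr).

Joining Dept and Proj on pid yields {(hr, 4590, Tai, 1340), (hr, 4590, Tai, 1480), (hr, 4590, Tai, 4410), (hr, 4590, Tai, 4890), (hr, 4590, Tai, 5140), (hr, 4590, Tai, 9340), (hr, 6810, Bo, 1340), (hr, 6810, Bo, 1480), (hr, 6810, Bo, 4410), (hr, 6810, Bo, 4890), (hr, 6810, Bo, 5140), (hr, 6810, Bo, 9340), (hr, 7390, Fay, 1340), (hr, 7390, Fay, 1480), (hr, 7390, Fay, 4410), (hr, 7390, Fay, 4890), (hr, 7390, Fay, 5140), (hr, 7390, Fay, 9340), (hr, 7900, Hal, 1340), (hr, 7900, Hal, 1480), (hr, 7900, Hal, 4410), (hr, 7900, Hal, 4890), (hr, 7900, Hal, 5140), (hr, 7900, Hal, 9340), (hr, 8290, Gus, 1340), (hr, 8290, Gus, 1480), (hr, 8290, Gus, 4410), (hr, 8290, Gus, 4890), (hr, 8290, Gus, 5140), (hr, 8290, Gus, 9340), (hr, 8540, Mo, 1340), (hr, 8540, Mo, 1480), (hr, 8540, Mo, 4410), (hr, 8540, Mo, 4890), (hr, 8540, Mo, 5140), (hr, 8540, Mo, 9340), (hr, 9730, Ned, 1340), (hr, 9730, Ned, 1480), (hr, 9730, Ned, 4410), (hr, 9730, Ned, 4890), (hr, 9730, Ned, 5140), (hr, 9730, Ned, 9340)}.
Joining (Dept ⨝ Proj) and Assign on name yields {(hr, 4590, Tai, 1340, 2, 21), (hr, 4590, Tai, 1480, 2, 21), (hr, 4590, Tai, 4410, 2, 21), (hr, 4590, Tai, 4890, 2, 21), (hr, 4590, Tai, 5140, 2, 21), (hr, 4590, Tai, 9340, 2, 21), (hr, 6810, Bo, 1340, 6, 35), (hr, 6810, Bo, 1340, 7, 34), (hr, 6810, Bo, 1480, 6, 35), (hr, 6810, Bo, 1480, 7, 34), (hr, 6810, Bo, 4410, 6, 35), (hr, 6810, Bo, 4410, 7, 34), (hr, 6810, Bo, 4890, 6, 35), (hr, 6810, Bo, 4890, 7, 34), (hr, 6810, Bo, 5140, 6, 35), (hr, 6810, Bo, 5140, 7, 34), (hr, 6810, Bo, 9340, 6, 35), (hr, 6810, Bo, 9340, 7, 34), (hr, 7900, Hal, 1340, 9, 11), (hr, 7900, Hal, 1480, 9, 11), (hr, 7900, Hal, 4410, 9, 11), (hr, 7900, Hal, 4890, 9, 11), (hr, 7900, Hal, 5140, 9, 11), (hr, 7900, Hal, 9340, 9, 11), (hr, 9730, Ned, 1340, 5, 7), (hr, 9730, Ned, 1340, 9, 3), (hr, 9730, Ned, 1480, 5, 7), (hr, 9730, Ned, 1480, 9, 3), (hr, 9730, Ned, 4410, 5, 7), (hr, 9730, Ned, 4410, 9, 3), (hr, 9730, Ned, 4890, 5, 7), (hr, 9730, Ned, 4890, 9, 3), (hr, 9730, Ned, 5140, 5, 7), (hr, 9730, Ned, 5140, 9, 3), (hr, 9730, Ned, 9340, 5, 7), (hr, 9730, Ned, 9340, 9, 3)}.
Selection floor < 9: {(hr, 4590, Tai, 1340, 2, 21), (hr, 4590, Tai, 1480, 2, 21), (hr, 4590, Tai, 4410, 2, 21), (hr, 4590, Tai, 4890, 2, 21), (hr, 4590, Tai, 5140, 2, 21), (hr, 4590, Tai, 9340, 2, 21), (hr, 6810, Bo, 1340, 6, 35), (hr, 6810, Bo, 1340, 7, 34), (hr, 6810, Bo, 1480, 6, 35), (hr, 6810, Bo, 1480, 7, 34), (hr, 6810, Bo, 4410, 6, 35), (hr, 6810, Bo, 4410, 7, 34), (hr, 6810, Bo, 4890, 6, 35), (hr, 6810, Bo, 4890, 7, 34), (hr, 6810, Bo, 5140, 6, 35), (hr, 6810, Bo, 5140, 7, 34), (hr, 6810, Bo, 9340, 6, 35), (hr, 6810, Bo, 9340, 7, 34), (hr, 9730, Ned, 1340, 5, 7), (hr, 9730, Ned, 1480, 5, 7), (hr, 9730, Ned, 4410, 5, 7), (hr, 9730, Ned, 4890, 5, 7), (hr, 9730, Ned, 5140, 5, 7), (hr, 9730, Ned, 9340, 5, 7)}
Selection budget < salary AND name ≠ Ned: {(hr, 4590, Tai, 4890, 2, 21), (hr, 4590, Tai, 5140, 2, 21), (hr, 4590, Tai, 9340, 2, 21), (hr, 6810, Bo, 9340, 6, 35), (hr, 6810, Bo, 9340, 7, 34)}
Projecting to salary, pid, mgr: {(4890, hr, 21), (5140, hr, 21), (9340, hr, 21), (9340, hr, 34), (9340, hr, 35)}

{(4890, hr, 21), (5140, hr, 21), (9340, hr, 21), (9340, hr, 34), (9340, hr, 35)}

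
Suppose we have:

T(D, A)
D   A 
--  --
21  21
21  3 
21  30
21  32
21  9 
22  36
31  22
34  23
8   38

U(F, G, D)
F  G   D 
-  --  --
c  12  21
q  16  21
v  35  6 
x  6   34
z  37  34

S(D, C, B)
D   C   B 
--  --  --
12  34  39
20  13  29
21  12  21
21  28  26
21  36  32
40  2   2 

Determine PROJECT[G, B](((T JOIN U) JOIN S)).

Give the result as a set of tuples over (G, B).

{(12, 21), (12, 26), (12, 32), (16, 21), (16, 26), (16, 32)}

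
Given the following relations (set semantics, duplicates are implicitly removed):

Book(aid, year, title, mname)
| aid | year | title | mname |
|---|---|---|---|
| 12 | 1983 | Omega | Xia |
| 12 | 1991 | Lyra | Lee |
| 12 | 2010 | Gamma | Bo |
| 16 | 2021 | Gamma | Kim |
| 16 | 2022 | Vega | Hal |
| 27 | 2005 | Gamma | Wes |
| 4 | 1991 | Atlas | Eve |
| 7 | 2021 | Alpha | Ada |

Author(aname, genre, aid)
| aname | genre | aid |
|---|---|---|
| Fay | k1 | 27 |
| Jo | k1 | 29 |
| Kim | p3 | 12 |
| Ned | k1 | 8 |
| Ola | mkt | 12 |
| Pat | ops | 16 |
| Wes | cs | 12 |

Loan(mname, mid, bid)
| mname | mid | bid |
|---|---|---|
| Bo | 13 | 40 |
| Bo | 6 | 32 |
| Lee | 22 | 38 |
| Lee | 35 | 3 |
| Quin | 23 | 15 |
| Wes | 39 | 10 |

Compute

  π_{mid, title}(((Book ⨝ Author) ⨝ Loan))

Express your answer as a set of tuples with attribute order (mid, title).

{(13, Gamma), (22, Lyra), (35, Lyra), (39, Gamma), (6, Gamma)}

Book ⋈ Author (natural join on aid): {(12, 1983, Omega, Xia, Kim, p3), (12, 1983, Omega, Xia, Ola, mkt), (12, 1983, Omega, Xia, Wes, cs), (12, 1991, Lyra, Lee, Kim, p3), (12, 1991, Lyra, Lee, Ola, mkt), (12, 1991, Lyra, Lee, Wes, cs), (12, 2010, Gamma, Bo, Kim, p3), (12, 2010, Gamma, Bo, Ola, mkt), (12, 2010, Gamma, Bo, Wes, cs), (16, 2021, Gamma, Kim, Pat, ops), (16, 2022, Vega, Hal, Pat, ops), (27, 2005, Gamma, Wes, Fay, k1)}
(Book ⨝ Author) ⋈ Loan (natural join on mname): {(12, 1991, Lyra, Lee, Kim, p3, 22, 38), (12, 1991, Lyra, Lee, Kim, p3, 35, 3), (12, 1991, Lyra, Lee, Ola, mkt, 22, 38), (12, 1991, Lyra, Lee, Ola, mkt, 35, 3), (12, 1991, Lyra, Lee, Wes, cs, 22, 38), (12, 1991, Lyra, Lee, Wes, cs, 35, 3), (12, 2010, Gamma, Bo, Kim, p3, 13, 40), (12, 2010, Gamma, Bo, Kim, p3, 6, 32), (12, 2010, Gamma, Bo, Ola, mkt, 13, 40), (12, 2010, Gamma, Bo, Ola, mkt, 6, 32), (12, 2010, Gamma, Bo, Wes, cs, 13, 40), (12, 2010, Gamma, Bo, Wes, cs, 6, 32), (27, 2005, Gamma, Wes, Fay, k1, 39, 10)}
Keep only column(s) mid, title (8 duplicate(s) eliminated): {(13, Gamma), (22, Lyra), (35, Lyra), (39, Gamma), (6, Gamma)}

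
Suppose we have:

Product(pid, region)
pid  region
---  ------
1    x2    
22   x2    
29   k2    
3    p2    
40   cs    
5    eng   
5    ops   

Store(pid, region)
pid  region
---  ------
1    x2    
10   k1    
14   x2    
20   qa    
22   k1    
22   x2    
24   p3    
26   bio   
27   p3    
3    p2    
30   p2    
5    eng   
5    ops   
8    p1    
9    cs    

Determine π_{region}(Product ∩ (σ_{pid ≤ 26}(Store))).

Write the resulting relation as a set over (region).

Selection pid ≤ 26: {(1, x2), (10, k1), (14, x2), (20, qa), (22, k1), (22, x2), (24, p3), (26, bio), (3, p2), (5, eng), (5, ops), (8, p1), (9, cs)}
Intersection: {(1, x2), (22, x2), (29, k2), (3, p2), (40, cs), (5, eng), (5, ops)} with {(1, x2), (10, k1), (14, x2), (20, qa), (22, k1), (22, x2), (24, p3), (26, bio), (3, p2), (5, eng), (5, ops), (8, p1), (9, cs)} → {(1, x2), (22, x2), (3, p2), (5, eng), (5, ops)}
Keep only column(s) region (1 duplicate(s) eliminated): {eng, ops, p2, x2}

{eng, ops, p2, x2}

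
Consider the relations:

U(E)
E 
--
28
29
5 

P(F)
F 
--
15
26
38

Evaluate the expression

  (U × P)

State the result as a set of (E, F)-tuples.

{(28, 15), (28, 26), (28, 38), (29, 15), (29, 26), (29, 38), (5, 15), (5, 26), (5, 38)}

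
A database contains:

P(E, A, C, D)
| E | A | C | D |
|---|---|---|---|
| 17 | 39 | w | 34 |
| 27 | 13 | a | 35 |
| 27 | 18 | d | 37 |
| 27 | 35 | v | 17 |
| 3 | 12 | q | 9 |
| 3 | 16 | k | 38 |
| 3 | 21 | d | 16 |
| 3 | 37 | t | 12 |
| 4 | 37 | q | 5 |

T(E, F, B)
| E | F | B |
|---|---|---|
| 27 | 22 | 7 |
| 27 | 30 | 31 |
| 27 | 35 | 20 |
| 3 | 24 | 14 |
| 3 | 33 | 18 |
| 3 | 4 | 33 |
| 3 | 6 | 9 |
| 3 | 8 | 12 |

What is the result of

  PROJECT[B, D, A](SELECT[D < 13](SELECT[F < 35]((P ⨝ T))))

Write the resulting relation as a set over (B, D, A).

Joining P and T on E yields {(27, 13, a, 35, 22, 7), (27, 13, a, 35, 30, 31), (27, 13, a, 35, 35, 20), (27, 18, d, 37, 22, 7), (27, 18, d, 37, 30, 31), (27, 18, d, 37, 35, 20), (27, 35, v, 17, 22, 7), (27, 35, v, 17, 30, 31), (27, 35, v, 17, 35, 20), (3, 12, q, 9, 24, 14), (3, 12, q, 9, 33, 18), (3, 12, q, 9, 4, 33), (3, 12, q, 9, 6, 9), (3, 12, q, 9, 8, 12), (3, 16, k, 38, 24, 14), (3, 16, k, 38, 33, 18), (3, 16, k, 38, 4, 33), (3, 16, k, 38, 6, 9), (3, 16, k, 38, 8, 12), (3, 21, d, 16, 24, 14), (3, 21, d, 16, 33, 18), (3, 21, d, 16, 4, 33), (3, 21, d, 16, 6, 9), (3, 21, d, 16, 8, 12), (3, 37, t, 12, 24, 14), (3, 37, t, 12, 33, 18), (3, 37, t, 12, 4, 33), (3, 37, t, 12, 6, 9), (3, 37, t, 12, 8, 12)}.
Apply σ_{F < 35}; surviving tuples: {(27, 13, a, 35, 22, 7), (27, 13, a, 35, 30, 31), (27, 18, d, 37, 22, 7), (27, 18, d, 37, 30, 31), (27, 35, v, 17, 22, 7), (27, 35, v, 17, 30, 31), (3, 12, q, 9, 24, 14), (3, 12, q, 9, 33, 18), (3, 12, q, 9, 4, 33), (3, 12, q, 9, 6, 9), (3, 12, q, 9, 8, 12), (3, 16, k, 38, 24, 14), (3, 16, k, 38, 33, 18), (3, 16, k, 38, 4, 33), (3, 16, k, 38, 6, 9), (3, 16, k, 38, 8, 12), (3, 21, d, 16, 24, 14), (3, 21, d, 16, 33, 18), (3, 21, d, 16, 4, 33), (3, 21, d, 16, 6, 9), (3, 21, d, 16, 8, 12), (3, 37, t, 12, 24, 14), (3, 37, t, 12, 33, 18), (3, 37, t, 12, 4, 33), (3, 37, t, 12, 6, 9), (3, 37, t, 12, 8, 12)}
Apply σ_{D < 13}; surviving tuples: {(3, 12, q, 9, 24, 14), (3, 12, q, 9, 33, 18), (3, 12, q, 9, 4, 33), (3, 12, q, 9, 6, 9), (3, 12, q, 9, 8, 12), (3, 37, t, 12, 24, 14), (3, 37, t, 12, 33, 18), (3, 37, t, 12, 4, 33), (3, 37, t, 12, 6, 9), (3, 37, t, 12, 8, 12)}
π_{B, D, A} gives {(12, 12, 37), (12, 9, 12), (14, 12, 37), (14, 9, 12), (18, 12, 37), (18, 9, 12), (33, 12, 37), (33, 9, 12), (9, 12, 37), (9, 9, 12)}.

{(12, 12, 37), (12, 9, 12), (14, 12, 37), (14, 9, 12), (18, 12, 37), (18, 9, 12), (33, 12, 37), (33, 9, 12), (9, 12, 37), (9, 9, 12)}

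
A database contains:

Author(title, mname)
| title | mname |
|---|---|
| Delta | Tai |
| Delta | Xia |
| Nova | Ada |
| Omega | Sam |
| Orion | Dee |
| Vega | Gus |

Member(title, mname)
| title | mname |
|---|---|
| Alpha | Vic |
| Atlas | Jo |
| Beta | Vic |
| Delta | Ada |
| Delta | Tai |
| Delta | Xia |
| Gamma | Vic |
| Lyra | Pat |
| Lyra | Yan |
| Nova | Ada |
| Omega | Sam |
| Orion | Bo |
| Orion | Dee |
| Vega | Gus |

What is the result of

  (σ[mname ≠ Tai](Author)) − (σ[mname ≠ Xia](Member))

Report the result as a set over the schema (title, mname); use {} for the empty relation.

{(Delta, Xia)}

Filtering on mname ≠ Tai leaves {(Delta, Xia), (Nova, Ada), (Omega, Sam), (Orion, Dee), (Vega, Gus)}.
Filtering on mname ≠ Xia leaves {(Alpha, Vic), (Atlas, Jo), (Beta, Vic), (Delta, Ada), (Delta, Tai), (Gamma, Vic), (Lyra, Pat), (Lyra, Yan), (Nova, Ada), (Omega, Sam), (Orion, Bo), (Orion, Dee), (Vega, Gus)}.
Set difference of the two operands is {(Delta, Xia)}.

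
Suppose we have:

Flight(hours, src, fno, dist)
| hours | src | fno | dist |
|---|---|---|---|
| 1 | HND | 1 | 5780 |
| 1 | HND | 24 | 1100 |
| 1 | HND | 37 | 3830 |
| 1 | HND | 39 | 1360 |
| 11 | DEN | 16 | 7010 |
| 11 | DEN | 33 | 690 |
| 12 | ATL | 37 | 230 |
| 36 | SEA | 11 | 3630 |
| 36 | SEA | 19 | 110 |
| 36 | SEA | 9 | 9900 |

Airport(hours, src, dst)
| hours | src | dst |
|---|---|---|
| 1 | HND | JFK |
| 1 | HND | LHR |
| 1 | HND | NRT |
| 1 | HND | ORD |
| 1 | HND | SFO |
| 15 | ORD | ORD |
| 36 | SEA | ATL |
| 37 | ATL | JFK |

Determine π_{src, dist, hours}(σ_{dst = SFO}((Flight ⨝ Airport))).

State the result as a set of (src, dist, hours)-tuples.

Flight ⋈ Airport (natural join on hours, src): {(1, HND, 1, 5780, JFK), (1, HND, 1, 5780, LHR), (1, HND, 1, 5780, NRT), (1, HND, 1, 5780, ORD), (1, HND, 1, 5780, SFO), (1, HND, 24, 1100, JFK), (1, HND, 24, 1100, LHR), (1, HND, 24, 1100, NRT), (1, HND, 24, 1100, ORD), (1, HND, 24, 1100, SFO), (1, HND, 37, 3830, JFK), (1, HND, 37, 3830, LHR), (1, HND, 37, 3830, NRT), (1, HND, 37, 3830, ORD), (1, HND, 37, 3830, SFO), (1, HND, 39, 1360, JFK), (1, HND, 39, 1360, LHR), (1, HND, 39, 1360, NRT), (1, HND, 39, 1360, ORD), (1, HND, 39, 1360, SFO), (36, SEA, 11, 3630, ATL), (36, SEA, 19, 110, ATL), (36, SEA, 9, 9900, ATL)}
Selection dst = SFO: {(1, HND, 1, 5780, SFO), (1, HND, 24, 1100, SFO), (1, HND, 37, 3830, SFO), (1, HND, 39, 1360, SFO)}
π_{src, dist, hours} gives {(HND, 1100, 1), (HND, 1360, 1), (HND, 3830, 1), (HND, 5780, 1)}.

{(HND, 1100, 1), (HND, 1360, 1), (HND, 3830, 1), (HND, 5780, 1)}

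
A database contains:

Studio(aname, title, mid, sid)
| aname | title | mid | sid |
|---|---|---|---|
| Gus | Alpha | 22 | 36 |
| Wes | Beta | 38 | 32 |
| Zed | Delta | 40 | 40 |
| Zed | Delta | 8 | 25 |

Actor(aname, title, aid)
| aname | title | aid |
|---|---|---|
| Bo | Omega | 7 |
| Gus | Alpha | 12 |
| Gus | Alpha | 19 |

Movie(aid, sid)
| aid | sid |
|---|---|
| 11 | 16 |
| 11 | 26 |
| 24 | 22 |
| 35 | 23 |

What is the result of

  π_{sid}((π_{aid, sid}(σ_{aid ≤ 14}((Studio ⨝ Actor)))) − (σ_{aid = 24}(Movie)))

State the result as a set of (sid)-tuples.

Studio ⋈ Actor (natural join on aname, title): {(Gus, Alpha, 22, 36, 12), (Gus, Alpha, 22, 36, 19)}
Filtering on aid ≤ 14 leaves {(Gus, Alpha, 22, 36, 12)}.
Projecting to aid, sid: {(12, 36)}
Filtering on aid = 24 leaves {(24, 22)}.
Set difference of the two operands is {(12, 36)}.
Projecting to sid: {36}

{36}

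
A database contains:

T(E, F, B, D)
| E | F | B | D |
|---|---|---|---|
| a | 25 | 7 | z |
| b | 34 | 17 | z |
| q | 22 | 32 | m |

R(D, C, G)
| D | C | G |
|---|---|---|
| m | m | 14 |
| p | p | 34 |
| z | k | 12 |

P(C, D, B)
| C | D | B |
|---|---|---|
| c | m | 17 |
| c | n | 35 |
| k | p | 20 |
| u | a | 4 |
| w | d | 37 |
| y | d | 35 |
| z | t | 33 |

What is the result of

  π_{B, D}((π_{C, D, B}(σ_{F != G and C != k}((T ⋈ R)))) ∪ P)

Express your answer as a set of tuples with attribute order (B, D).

T ⋈ R (natural join on D): {(a, 25, 7, z, k, 12), (b, 34, 17, z, k, 12), (q, 22, 32, m, m, 14)}
Selection F != G and C != k: {(q, 22, 32, m, m, 14)}
Projecting to C, D, B: {(m, m, 32)}
Union: {(m, m, 32)} with {(c, m, 17), (c, n, 35), (k, p, 20), (u, a, 4), (w, d, 37), (y, d, 35), (z, t, 33)} → {(c, m, 17), (c, n, 35), (k, p, 20), (m, m, 32), (u, a, 4), (w, d, 37), (y, d, 35), (z, t, 33)}
Projecting to B, D: {(17, m), (20, p), (32, m), (33, t), (35, d), (35, n), (37, d), (4, a)}

{(17, m), (20, p), (32, m), (33, t), (35, d), (35, n), (37, d), (4, a)}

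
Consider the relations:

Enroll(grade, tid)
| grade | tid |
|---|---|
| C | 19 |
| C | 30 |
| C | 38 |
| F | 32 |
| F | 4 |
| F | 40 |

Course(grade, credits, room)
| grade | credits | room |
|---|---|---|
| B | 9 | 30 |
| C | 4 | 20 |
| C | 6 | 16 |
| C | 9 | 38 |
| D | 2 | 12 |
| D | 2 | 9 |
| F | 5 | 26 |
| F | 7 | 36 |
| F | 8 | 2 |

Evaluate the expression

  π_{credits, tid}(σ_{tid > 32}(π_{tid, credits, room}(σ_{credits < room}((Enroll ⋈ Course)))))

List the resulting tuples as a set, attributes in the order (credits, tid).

Joining Enroll and Course on grade yields {(C, 19, 4, 20), (C, 19, 6, 16), (C, 19, 9, 38), (C, 30, 4, 20), (C, 30, 6, 16), (C, 30, 9, 38), (C, 38, 4, 20), (C, 38, 6, 16), (C, 38, 9, 38), (F, 32, 5, 26), (F, 32, 7, 36), (F, 32, 8, 2), (F, 4, 5, 26), (F, 4, 7, 36), (F, 4, 8, 2), (F, 40, 5, 26), (F, 40, 7, 36), (F, 40, 8, 2)}.
Filtering on credits < room leaves {(C, 19, 4, 20), (C, 19, 6, 16), (C, 19, 9, 38), (C, 30, 4, 20), (C, 30, 6, 16), (C, 30, 9, 38), (C, 38, 4, 20), (C, 38, 6, 16), (C, 38, 9, 38), (F, 32, 5, 26), (F, 32, 7, 36), (F, 4, 5, 26), (F, 4, 7, 36), (F, 40, 5, 26), (F, 40, 7, 36)}.
π_{tid, credits, room} gives {(19, 4, 20), (19, 6, 16), (19, 9, 38), (30, 4, 20), (30, 6, 16), (30, 9, 38), (32, 5, 26), (32, 7, 36), (38, 4, 20), (38, 6, 16), (38, 9, 38), (4, 5, 26), (4, 7, 36), (40, 5, 26), (40, 7, 36)}.
Filtering on tid > 32 leaves {(38, 4, 20), (38, 6, 16), (38, 9, 38), (40, 5, 26), (40, 7, 36)}.
π_{credits, tid} gives {(4, 38), (5, 40), (6, 38), (7, 40), (9, 38)}.

{(4, 38), (5, 40), (6, 38), (7, 40), (9, 38)}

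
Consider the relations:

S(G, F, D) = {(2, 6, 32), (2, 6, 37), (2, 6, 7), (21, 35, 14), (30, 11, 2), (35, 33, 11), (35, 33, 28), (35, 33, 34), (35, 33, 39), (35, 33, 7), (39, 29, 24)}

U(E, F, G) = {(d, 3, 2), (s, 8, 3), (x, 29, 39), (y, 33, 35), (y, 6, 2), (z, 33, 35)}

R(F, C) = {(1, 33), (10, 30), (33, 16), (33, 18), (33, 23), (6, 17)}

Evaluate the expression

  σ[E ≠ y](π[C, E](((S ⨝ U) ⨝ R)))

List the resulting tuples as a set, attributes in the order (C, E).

Joining S and U on G, F yields {(2, 6, 32, y), (2, 6, 37, y), (2, 6, 7, y), (35, 33, 11, y), (35, 33, 11, z), (35, 33, 28, y), (35, 33, 28, z), (35, 33, 34, y), (35, 33, 34, z), (35, 33, 39, y), (35, 33, 39, z), (35, 33, 7, y), (35, 33, 7, z), (39, 29, 24, x)}.
Joining (S ⨝ U) and R on F yields {(2, 6, 32, y, 17), (2, 6, 37, y, 17), (2, 6, 7, y, 17), (35, 33, 11, y, 16), (35, 33, 11, y, 18), (35, 33, 11, y, 23), (35, 33, 11, z, 16), (35, 33, 11, z, 18), (35, 33, 11, z, 23), (35, 33, 28, y, 16), (35, 33, 28, y, 18), (35, 33, 28, y, 23), (35, 33, 28, z, 16), (35, 33, 28, z, 18), (35, 33, 28, z, 23), (35, 33, 34, y, 16), (35, 33, 34, y, 18), (35, 33, 34, y, 23), (35, 33, 34, z, 16), (35, 33, 34, z, 18), (35, 33, 34, z, 23), (35, 33, 39, y, 16), (35, 33, 39, y, 18), (35, 33, 39, y, 23), (35, 33, 39, z, 16), (35, 33, 39, z, 18), (35, 33, 39, z, 23), (35, 33, 7, y, 16), (35, 33, 7, y, 18), (35, 33, 7, y, 23), (35, 33, 7, z, 16), (35, 33, 7, z, 18), (35, 33, 7, z, 23)}.
π[C, E]: project onto (C, E) (26 duplicate(s) eliminated) → {(16, y), (16, z), (17, y), (18, y), (18, z), (23, y), (23, z)}
Selection E ≠ y: {(16, z), (18, z), (23, z)}

{(16, z), (18, z), (23, z)}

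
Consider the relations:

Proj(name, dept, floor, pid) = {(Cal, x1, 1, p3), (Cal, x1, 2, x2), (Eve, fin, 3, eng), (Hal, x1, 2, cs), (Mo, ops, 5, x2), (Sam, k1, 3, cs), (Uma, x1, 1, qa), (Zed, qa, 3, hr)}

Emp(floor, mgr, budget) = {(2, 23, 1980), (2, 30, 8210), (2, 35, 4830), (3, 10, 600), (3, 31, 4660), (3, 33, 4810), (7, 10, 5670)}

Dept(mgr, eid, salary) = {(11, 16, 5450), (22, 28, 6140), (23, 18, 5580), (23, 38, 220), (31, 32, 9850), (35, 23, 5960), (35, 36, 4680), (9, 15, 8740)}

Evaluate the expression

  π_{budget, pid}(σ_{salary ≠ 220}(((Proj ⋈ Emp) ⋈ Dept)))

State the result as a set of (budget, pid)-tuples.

{(1980, cs), (1980, x2), (4660, cs), (4660, eng), (4660, hr), (4830, cs), (4830, x2)}

Joining Proj and Emp on floor yields {(Cal, x1, 2, x2, 23, 1980), (Cal, x1, 2, x2, 30, 8210), (Cal, x1, 2, x2, 35, 4830), (Eve, fin, 3, eng, 10, 600), (Eve, fin, 3, eng, 31, 4660), (Eve, fin, 3, eng, 33, 4810), (Hal, x1, 2, cs, 23, 1980), (Hal, x1, 2, cs, 30, 8210), (Hal, x1, 2, cs, 35, 4830), (Sam, k1, 3, cs, 10, 600), (Sam, k1, 3, cs, 31, 4660), (Sam, k1, 3, cs, 33, 4810), (Zed, qa, 3, hr, 10, 600), (Zed, qa, 3, hr, 31, 4660), (Zed, qa, 3, hr, 33, 4810)}.
Joining (Proj ⋈ Emp) and Dept on mgr yields {(Cal, x1, 2, x2, 23, 1980, 18, 5580), (Cal, x1, 2, x2, 23, 1980, 38, 220), (Cal, x1, 2, x2, 35, 4830, 23, 5960), (Cal, x1, 2, x2, 35, 4830, 36, 4680), (Eve, fin, 3, eng, 31, 4660, 32, 9850), (Hal, x1, 2, cs, 23, 1980, 18, 5580), (Hal, x1, 2, cs, 23, 1980, 38, 220), (Hal, x1, 2, cs, 35, 4830, 23, 5960), (Hal, x1, 2, cs, 35, 4830, 36, 4680), (Sam, k1, 3, cs, 31, 4660, 32, 9850), (Zed, qa, 3, hr, 31, 4660, 32, 9850)}.
Apply σ_{salary ≠ 220}; surviving tuples: {(Cal, x1, 2, x2, 23, 1980, 18, 5580), (Cal, x1, 2, x2, 35, 4830, 23, 5960), (Cal, x1, 2, x2, 35, 4830, 36, 4680), (Eve, fin, 3, eng, 31, 4660, 32, 9850), (Hal, x1, 2, cs, 23, 1980, 18, 5580), (Hal, x1, 2, cs, 35, 4830, 23, 5960), (Hal, x1, 2, cs, 35, 4830, 36, 4680), (Sam, k1, 3, cs, 31, 4660, 32, 9850), (Zed, qa, 3, hr, 31, 4660, 32, 9850)}
π_{budget, pid} gives {(1980, cs), (1980, x2), (4660, cs), (4660, eng), (4660, hr), (4830, cs), (4830, x2)} (2 duplicate(s) eliminated).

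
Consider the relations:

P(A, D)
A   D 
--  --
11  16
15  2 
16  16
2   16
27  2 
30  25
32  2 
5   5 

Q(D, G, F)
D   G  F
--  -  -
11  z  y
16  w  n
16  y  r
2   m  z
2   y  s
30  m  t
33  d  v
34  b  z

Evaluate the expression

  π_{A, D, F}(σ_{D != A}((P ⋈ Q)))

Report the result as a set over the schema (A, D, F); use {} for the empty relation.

P ⋈ Q (natural join on D): {(11, 16, w, n), (11, 16, y, r), (15, 2, m, z), (15, 2, y, s), (16, 16, w, n), (16, 16, y, r), (2, 16, w, n), (2, 16, y, r), (27, 2, m, z), (27, 2, y, s), (32, 2, m, z), (32, 2, y, s)}
σ[D != A]: keep tuples satisfying D != A → {(11, 16, w, n), (11, 16, y, r), (15, 2, m, z), (15, 2, y, s), (2, 16, w, n), (2, 16, y, r), (27, 2, m, z), (27, 2, y, s), (32, 2, m, z), (32, 2, y, s)}
Keep only column(s) A, D, F: {(11, 16, n), (11, 16, r), (15, 2, s), (15, 2, z), (2, 16, n), (2, 16, r), (27, 2, s), (27, 2, z), (32, 2, s), (32, 2, z)}

{(11, 16, n), (11, 16, r), (15, 2, s), (15, 2, z), (2, 16, n), (2, 16, r), (27, 2, s), (27, 2, z), (32, 2, s), (32, 2, z)}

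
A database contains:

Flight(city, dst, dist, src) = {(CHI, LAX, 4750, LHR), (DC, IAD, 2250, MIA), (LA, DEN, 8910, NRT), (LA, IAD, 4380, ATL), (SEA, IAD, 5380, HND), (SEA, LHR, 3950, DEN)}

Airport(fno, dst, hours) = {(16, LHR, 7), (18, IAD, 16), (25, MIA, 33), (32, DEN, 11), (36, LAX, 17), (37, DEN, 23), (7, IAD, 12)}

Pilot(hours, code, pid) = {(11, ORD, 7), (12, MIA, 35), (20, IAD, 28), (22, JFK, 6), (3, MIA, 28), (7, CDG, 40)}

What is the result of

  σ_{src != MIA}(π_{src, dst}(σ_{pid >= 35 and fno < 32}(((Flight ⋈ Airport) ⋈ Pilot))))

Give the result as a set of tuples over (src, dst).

Natural join on dst: {(CHI, LAX, 4750, LHR, 36, 17), (DC, IAD, 2250, MIA, 18, 16), (DC, IAD, 2250, MIA, 7, 12), (LA, DEN, 8910, NRT, 32, 11), (LA, DEN, 8910, NRT, 37, 23), (LA, IAD, 4380, ATL, 18, 16), (LA, IAD, 4380, ATL, 7, 12), (SEA, IAD, 5380, HND, 18, 16), (SEA, IAD, 5380, HND, 7, 12), (SEA, LHR, 3950, DEN, 16, 7)}
Natural join on hours: {(DC, IAD, 2250, MIA, 7, 12, MIA, 35), (LA, DEN, 8910, NRT, 32, 11, ORD, 7), (LA, IAD, 4380, ATL, 7, 12, MIA, 35), (SEA, IAD, 5380, HND, 7, 12, MIA, 35), (SEA, LHR, 3950, DEN, 16, 7, CDG, 40)}
Apply σ_{pid >= 35 and fno < 32}; surviving tuples: {(DC, IAD, 2250, MIA, 7, 12, MIA, 35), (LA, IAD, 4380, ATL, 7, 12, MIA, 35), (SEA, IAD, 5380, HND, 7, 12, MIA, 35), (SEA, LHR, 3950, DEN, 16, 7, CDG, 40)}
Keep only column(s) src, dst: {(ATL, IAD), (DEN, LHR), (HND, IAD), (MIA, IAD)}
Apply σ_{src != MIA}; surviving tuples: {(ATL, IAD), (DEN, LHR), (HND, IAD)}

{(ATL, IAD), (DEN, LHR), (HND, IAD)}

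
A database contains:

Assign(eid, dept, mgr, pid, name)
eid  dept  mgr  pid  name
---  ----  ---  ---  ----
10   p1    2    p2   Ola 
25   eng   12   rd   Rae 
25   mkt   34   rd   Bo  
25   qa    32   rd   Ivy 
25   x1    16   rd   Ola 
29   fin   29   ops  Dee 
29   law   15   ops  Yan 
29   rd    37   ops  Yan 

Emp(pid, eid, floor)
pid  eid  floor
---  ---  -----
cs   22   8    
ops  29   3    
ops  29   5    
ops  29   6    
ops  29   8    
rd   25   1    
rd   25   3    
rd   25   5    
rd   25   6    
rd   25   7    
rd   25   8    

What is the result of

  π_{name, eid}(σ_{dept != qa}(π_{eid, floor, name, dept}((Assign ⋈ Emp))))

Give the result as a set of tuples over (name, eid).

{(Bo, 25), (Dee, 29), (Ola, 25), (Rae, 25), (Yan, 29)}

Natural join on eid, pid: {(25, eng, 12, rd, Rae, 1), (25, eng, 12, rd, Rae, 3), (25, eng, 12, rd, Rae, 5), (25, eng, 12, rd, Rae, 6), (25, eng, 12, rd, Rae, 7), (25, eng, 12, rd, Rae, 8), (25, mkt, 34, rd, Bo, 1), (25, mkt, 34, rd, Bo, 3), (25, mkt, 34, rd, Bo, 5), (25, mkt, 34, rd, Bo, 6), (25, mkt, 34, rd, Bo, 7), (25, mkt, 34, rd, Bo, 8), (25, qa, 32, rd, Ivy, 1), (25, qa, 32, rd, Ivy, 3), (25, qa, 32, rd, Ivy, 5), (25, qa, 32, rd, Ivy, 6), (25, qa, 32, rd, Ivy, 7), (25, qa, 32, rd, Ivy, 8), (25, x1, 16, rd, Ola, 1), (25, x1, 16, rd, Ola, 3), (25, x1, 16, rd, Ola, 5), (25, x1, 16, rd, Ola, 6), (25, x1, 16, rd, Ola, 7), (25, x1, 16, rd, Ola, 8), (29, fin, 29, ops, Dee, 3), (29, fin, 29, ops, Dee, 5), (29, fin, 29, ops, Dee, 6), (29, fin, 29, ops, Dee, 8), (29, law, 15, ops, Yan, 3), (29, law, 15, ops, Yan, 5), (29, law, 15, ops, Yan, 6), (29, law, 15, ops, Yan, 8), (29, rd, 37, ops, Yan, 3), (29, rd, 37, ops, Yan, 5), (29, rd, 37, ops, Yan, 6), (29, rd, 37, ops, Yan, 8)}
π_{eid, floor, name, dept} gives {(25, 1, Bo, mkt), (25, 1, Ivy, qa), (25, 1, Ola, x1), (25, 1, Rae, eng), (25, 3, Bo, mkt), (25, 3, Ivy, qa), (25, 3, Ola, x1), (25, 3, Rae, eng), (25, 5, Bo, mkt), (25, 5, Ivy, qa), (25, 5, Ola, x1), (25, 5, Rae, eng), (25, 6, Bo, mkt), (25, 6, Ivy, qa), (25, 6, Ola, x1), (25, 6, Rae, eng), (25, 7, Bo, mkt), (25, 7, Ivy, qa), (25, 7, Ola, x1), (25, 7, Rae, eng), (25, 8, Bo, mkt), (25, 8, Ivy, qa), (25, 8, Ola, x1), (25, 8, Rae, eng), (29, 3, Dee, fin), (29, 3, Yan, law), (29, 3, Yan, rd), (29, 5, Dee, fin), (29, 5, Yan, law), (29, 5, Yan, rd), (29, 6, Dee, fin), (29, 6, Yan, law), (29, 6, Yan, rd), (29, 8, Dee, fin), (29, 8, Yan, law), (29, 8, Yan, rd)}.
σ[dept != qa]: keep tuples satisfying dept != qa → {(25, 1, Bo, mkt), (25, 1, Ola, x1), (25, 1, Rae, eng), (25, 3, Bo, mkt), (25, 3, Ola, x1), (25, 3, Rae, eng), (25, 5, Bo, mkt), (25, 5, Ola, x1), (25, 5, Rae, eng), (25, 6, Bo, mkt), (25, 6, Ola, x1), (25, 6, Rae, eng), (25, 7, Bo, mkt), (25, 7, Ola, x1), (25, 7, Rae, eng), (25, 8, Bo, mkt), (25, 8, Ola, x1), (25, 8, Rae, eng), (29, 3, Dee, fin), (29, 3, Yan, law), (29, 3, Yan, rd), (29, 5, Dee, fin), (29, 5, Yan, law), (29, 5, Yan, rd), (29, 6, Dee, fin), (29, 6, Yan, law), (29, 6, Yan, rd), (29, 8, Dee, fin), (29, 8, Yan, law), (29, 8, Yan, rd)}
π_{name, eid} gives {(Bo, 25), (Dee, 29), (Ola, 25), (Rae, 25), (Yan, 29)} (25 duplicate(s) eliminated).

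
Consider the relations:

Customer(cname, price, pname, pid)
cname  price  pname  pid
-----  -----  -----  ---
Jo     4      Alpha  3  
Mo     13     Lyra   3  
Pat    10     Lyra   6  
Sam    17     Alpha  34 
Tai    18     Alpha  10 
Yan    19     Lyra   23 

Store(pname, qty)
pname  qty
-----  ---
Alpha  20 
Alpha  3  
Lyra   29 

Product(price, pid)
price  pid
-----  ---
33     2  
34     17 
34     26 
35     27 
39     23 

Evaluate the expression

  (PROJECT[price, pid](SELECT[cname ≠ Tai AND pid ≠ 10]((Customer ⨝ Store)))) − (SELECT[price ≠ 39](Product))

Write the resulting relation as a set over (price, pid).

{(10, 6), (13, 3), (17, 34), (19, 23), (4, 3)}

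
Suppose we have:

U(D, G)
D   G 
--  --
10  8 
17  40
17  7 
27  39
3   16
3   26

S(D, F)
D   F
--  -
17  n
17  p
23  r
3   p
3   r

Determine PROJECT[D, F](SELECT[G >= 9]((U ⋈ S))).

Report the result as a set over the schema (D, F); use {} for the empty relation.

Natural join on D: {(17, 40, n), (17, 40, p), (17, 7, n), (17, 7, p), (3, 16, p), (3, 16, r), (3, 26, p), (3, 26, r)}
Filtering on G >= 9 leaves {(17, 40, n), (17, 40, p), (3, 16, p), (3, 16, r), (3, 26, p), (3, 26, r)}.
Keep only column(s) D, F (2 duplicate(s) eliminated): {(17, n), (17, p), (3, p), (3, r)}

{(17, n), (17, p), (3, p), (3, r)}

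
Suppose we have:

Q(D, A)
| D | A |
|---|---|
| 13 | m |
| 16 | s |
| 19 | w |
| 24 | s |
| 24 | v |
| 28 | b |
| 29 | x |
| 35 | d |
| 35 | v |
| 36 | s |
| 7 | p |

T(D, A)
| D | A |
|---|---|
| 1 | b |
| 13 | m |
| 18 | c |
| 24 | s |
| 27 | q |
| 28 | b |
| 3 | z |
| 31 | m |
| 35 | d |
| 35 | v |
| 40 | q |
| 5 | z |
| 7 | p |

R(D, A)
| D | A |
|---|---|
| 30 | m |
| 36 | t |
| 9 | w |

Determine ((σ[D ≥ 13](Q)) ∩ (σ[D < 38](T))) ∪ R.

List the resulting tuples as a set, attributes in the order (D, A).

{(13, m), (24, s), (28, b), (30, m), (35, d), (35, v), (36, t), (9, w)}

Selection D ≥ 13: {(13, m), (16, s), (19, w), (24, s), (24, v), (28, b), (29, x), (35, d), (35, v), (36, s)}
Selection D < 38: {(1, b), (13, m), (18, c), (24, s), (27, q), (28, b), (3, z), (31, m), (35, d), (35, v), (5, z), (7, p)}
Set intersection of the two operands is {(13, m), (24, s), (28, b), (35, d), (35, v)}.
Set union of the two operands is {(13, m), (24, s), (28, b), (30, m), (35, d), (35, v), (36, t), (9, w)}.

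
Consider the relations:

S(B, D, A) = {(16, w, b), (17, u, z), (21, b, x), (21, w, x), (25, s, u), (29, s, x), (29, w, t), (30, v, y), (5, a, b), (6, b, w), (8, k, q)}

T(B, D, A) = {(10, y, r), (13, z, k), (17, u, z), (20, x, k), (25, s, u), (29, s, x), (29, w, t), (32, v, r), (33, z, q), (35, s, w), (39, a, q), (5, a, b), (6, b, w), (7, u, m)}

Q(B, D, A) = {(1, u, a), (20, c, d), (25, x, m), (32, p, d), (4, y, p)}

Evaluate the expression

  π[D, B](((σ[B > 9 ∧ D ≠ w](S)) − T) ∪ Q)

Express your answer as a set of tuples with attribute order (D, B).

σ[B > 9 ∧ D ≠ w]: keep tuples satisfying B > 9 ∧ D ≠ w → {(17, u, z), (21, b, x), (25, s, u), (29, s, x), (30, v, y)}
Difference: {(17, u, z), (21, b, x), (25, s, u), (29, s, x), (30, v, y)} with {(10, y, r), (13, z, k), (17, u, z), (20, x, k), (25, s, u), (29, s, x), (29, w, t), (32, v, r), (33, z, q), (35, s, w), (39, a, q), (5, a, b), (6, b, w), (7, u, m)} → {(21, b, x), (30, v, y)}
Union: {(21, b, x), (30, v, y)} with {(1, u, a), (20, c, d), (25, x, m), (32, p, d), (4, y, p)} → {(1, u, a), (20, c, d), (21, b, x), (25, x, m), (30, v, y), (32, p, d), (4, y, p)}
Keep only column(s) D, B: {(b, 21), (c, 20), (p, 32), (u, 1), (v, 30), (x, 25), (y, 4)}

{(b, 21), (c, 20), (p, 32), (u, 1), (v, 30), (x, 25), (y, 4)}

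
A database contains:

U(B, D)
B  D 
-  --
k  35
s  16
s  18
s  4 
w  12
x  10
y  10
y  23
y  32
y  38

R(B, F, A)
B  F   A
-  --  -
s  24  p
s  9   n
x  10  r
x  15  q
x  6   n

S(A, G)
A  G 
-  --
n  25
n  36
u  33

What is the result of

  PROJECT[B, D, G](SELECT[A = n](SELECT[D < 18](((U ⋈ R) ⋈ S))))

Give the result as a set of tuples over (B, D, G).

Natural join on B: {(s, 16, 24, p), (s, 16, 9, n), (s, 18, 24, p), (s, 18, 9, n), (s, 4, 24, p), (s, 4, 9, n), (x, 10, 10, r), (x, 10, 15, q), (x, 10, 6, n)}
Natural join on A: {(s, 16, 9, n, 25), (s, 16, 9, n, 36), (s, 18, 9, n, 25), (s, 18, 9, n, 36), (s, 4, 9, n, 25), (s, 4, 9, n, 36), (x, 10, 6, n, 25), (x, 10, 6, n, 36)}
Filtering on D < 18 leaves {(s, 16, 9, n, 25), (s, 16, 9, n, 36), (s, 4, 9, n, 25), (s, 4, 9, n, 36), (x, 10, 6, n, 25), (x, 10, 6, n, 36)}.
Filtering on A = n leaves {(s, 16, 9, n, 25), (s, 16, 9, n, 36), (s, 4, 9, n, 25), (s, 4, 9, n, 36), (x, 10, 6, n, 25), (x, 10, 6, n, 36)}.
Projecting to B, D, G: {(s, 16, 25), (s, 16, 36), (s, 4, 25), (s, 4, 36), (x, 10, 25), (x, 10, 36)}

{(s, 16, 25), (s, 16, 36), (s, 4, 25), (s, 4, 36), (x, 10, 25), (x, 10, 36)}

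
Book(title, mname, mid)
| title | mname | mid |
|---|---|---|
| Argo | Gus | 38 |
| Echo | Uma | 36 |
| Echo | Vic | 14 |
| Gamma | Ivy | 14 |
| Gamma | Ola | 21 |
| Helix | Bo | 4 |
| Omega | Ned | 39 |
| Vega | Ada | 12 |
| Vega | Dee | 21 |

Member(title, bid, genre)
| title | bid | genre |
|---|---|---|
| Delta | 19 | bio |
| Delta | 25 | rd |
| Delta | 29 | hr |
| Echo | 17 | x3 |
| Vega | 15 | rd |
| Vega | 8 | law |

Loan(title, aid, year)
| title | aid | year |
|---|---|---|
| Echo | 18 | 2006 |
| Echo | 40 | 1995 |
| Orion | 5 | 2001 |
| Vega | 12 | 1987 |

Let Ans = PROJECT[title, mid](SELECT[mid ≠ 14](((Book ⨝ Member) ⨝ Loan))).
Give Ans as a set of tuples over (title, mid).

Book ⋈ Member (natural join on title): {(Echo, Uma, 36, 17, x3), (Echo, Vic, 14, 17, x3), (Vega, Ada, 12, 15, rd), (Vega, Ada, 12, 8, law), (Vega, Dee, 21, 15, rd), (Vega, Dee, 21, 8, law)}
(Book ⨝ Member) ⋈ Loan (natural join on title): {(Echo, Uma, 36, 17, x3, 18, 2006), (Echo, Uma, 36, 17, x3, 40, 1995), (Echo, Vic, 14, 17, x3, 18, 2006), (Echo, Vic, 14, 17, x3, 40, 1995), (Vega, Ada, 12, 15, rd, 12, 1987), (Vega, Ada, 12, 8, law, 12, 1987), (Vega, Dee, 21, 15, rd, 12, 1987), (Vega, Dee, 21, 8, law, 12, 1987)}
Filtering on mid ≠ 14 leaves {(Echo, Uma, 36, 17, x3, 18, 2006), (Echo, Uma, 36, 17, x3, 40, 1995), (Vega, Ada, 12, 15, rd, 12, 1987), (Vega, Ada, 12, 8, law, 12, 1987), (Vega, Dee, 21, 15, rd, 12, 1987), (Vega, Dee, 21, 8, law, 12, 1987)}.
π[title, mid]: project onto (title, mid) (3 duplicate(s) eliminated) → {(Echo, 36), (Vega, 12), (Vega, 21)}

{(Echo, 36), (Vega, 12), (Vega, 21)}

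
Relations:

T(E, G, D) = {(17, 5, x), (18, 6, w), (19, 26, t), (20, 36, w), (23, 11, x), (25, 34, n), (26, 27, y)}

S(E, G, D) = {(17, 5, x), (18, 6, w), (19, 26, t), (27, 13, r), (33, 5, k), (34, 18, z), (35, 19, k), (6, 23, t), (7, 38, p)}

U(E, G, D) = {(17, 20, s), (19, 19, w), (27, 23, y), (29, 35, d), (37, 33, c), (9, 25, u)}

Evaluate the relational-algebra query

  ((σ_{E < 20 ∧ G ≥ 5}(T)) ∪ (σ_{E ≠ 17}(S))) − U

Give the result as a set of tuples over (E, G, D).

Selection E < 20 ∧ G ≥ 5: {(17, 5, x), (18, 6, w), (19, 26, t)}
Selection E ≠ 17: {(18, 6, w), (19, 26, t), (27, 13, r), (33, 5, k), (34, 18, z), (35, 19, k), (6, 23, t), (7, 38, p)}
Taking the union: {(17, 5, x), (18, 6, w), (19, 26, t), (27, 13, r), (33, 5, k), (34, 18, z), (35, 19, k), (6, 23, t), (7, 38, p)}
Taking the difference: {(17, 5, x), (18, 6, w), (19, 26, t), (27, 13, r), (33, 5, k), (34, 18, z), (35, 19, k), (6, 23, t), (7, 38, p)}

{(17, 5, x), (18, 6, w), (19, 26, t), (27, 13, r), (33, 5, k), (34, 18, z), (35, 19, k), (6, 23, t), (7, 38, p)}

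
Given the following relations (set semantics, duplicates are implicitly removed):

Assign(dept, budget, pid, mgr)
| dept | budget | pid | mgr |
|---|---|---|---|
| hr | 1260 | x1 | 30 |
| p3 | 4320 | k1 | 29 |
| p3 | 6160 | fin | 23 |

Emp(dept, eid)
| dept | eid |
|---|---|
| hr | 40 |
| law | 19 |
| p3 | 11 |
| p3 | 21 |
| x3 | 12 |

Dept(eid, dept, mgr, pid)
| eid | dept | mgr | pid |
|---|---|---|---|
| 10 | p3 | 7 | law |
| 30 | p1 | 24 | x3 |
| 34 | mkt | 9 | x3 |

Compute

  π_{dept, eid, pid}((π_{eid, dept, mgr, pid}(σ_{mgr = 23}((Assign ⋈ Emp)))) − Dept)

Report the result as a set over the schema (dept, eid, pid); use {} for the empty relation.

Natural join on dept: {(hr, 1260, x1, 30, 40), (p3, 4320, k1, 29, 11), (p3, 4320, k1, 29, 21), (p3, 6160, fin, 23, 11), (p3, 6160, fin, 23, 21)}
Apply σ_{mgr = 23}; surviving tuples: {(p3, 6160, fin, 23, 11), (p3, 6160, fin, 23, 21)}
π_{eid, dept, mgr, pid} gives {(11, p3, 23, fin), (21, p3, 23, fin)}.
Set difference of the two operands is {(11, p3, 23, fin), (21, p3, 23, fin)}.
π_{dept, eid, pid} gives {(p3, 11, fin), (p3, 21, fin)}.

{(p3, 11, fin), (p3, 21, fin)}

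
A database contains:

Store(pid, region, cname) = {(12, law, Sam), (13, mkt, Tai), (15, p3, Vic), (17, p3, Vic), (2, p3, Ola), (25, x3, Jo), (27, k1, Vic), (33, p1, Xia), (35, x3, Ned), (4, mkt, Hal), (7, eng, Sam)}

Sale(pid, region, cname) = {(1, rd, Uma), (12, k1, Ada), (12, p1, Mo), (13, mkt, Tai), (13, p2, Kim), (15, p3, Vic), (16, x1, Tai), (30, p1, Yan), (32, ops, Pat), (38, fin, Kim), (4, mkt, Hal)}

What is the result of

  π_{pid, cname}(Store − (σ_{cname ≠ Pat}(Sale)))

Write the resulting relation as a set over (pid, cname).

{(12, Sam), (17, Vic), (2, Ola), (25, Jo), (27, Vic), (33, Xia), (35, Ned), (7, Sam)}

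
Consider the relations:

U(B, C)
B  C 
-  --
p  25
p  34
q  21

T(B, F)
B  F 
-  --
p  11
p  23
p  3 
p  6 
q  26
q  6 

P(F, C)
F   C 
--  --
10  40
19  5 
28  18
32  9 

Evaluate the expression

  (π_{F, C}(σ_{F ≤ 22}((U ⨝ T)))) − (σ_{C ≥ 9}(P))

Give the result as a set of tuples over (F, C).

U ⋈ T (natural join on B): {(p, 25, 11), (p, 25, 23), (p, 25, 3), (p, 25, 6), (p, 34, 11), (p, 34, 23), (p, 34, 3), (p, 34, 6), (q, 21, 26), (q, 21, 6)}
Selection F ≤ 22: {(p, 25, 11), (p, 25, 3), (p, 25, 6), (p, 34, 11), (p, 34, 3), (p, 34, 6), (q, 21, 6)}
π_{F, C} gives {(11, 25), (11, 34), (3, 25), (3, 34), (6, 21), (6, 25), (6, 34)}.
Selection C ≥ 9: {(10, 40), (28, 18), (32, 9)}
Difference: {(11, 25), (11, 34), (3, 25), (3, 34), (6, 21), (6, 25), (6, 34)} with {(10, 40), (28, 18), (32, 9)} → {(11, 25), (11, 34), (3, 25), (3, 34), (6, 21), (6, 25), (6, 34)}

{(11, 25), (11, 34), (3, 25), (3, 34), (6, 21), (6, 25), (6, 34)}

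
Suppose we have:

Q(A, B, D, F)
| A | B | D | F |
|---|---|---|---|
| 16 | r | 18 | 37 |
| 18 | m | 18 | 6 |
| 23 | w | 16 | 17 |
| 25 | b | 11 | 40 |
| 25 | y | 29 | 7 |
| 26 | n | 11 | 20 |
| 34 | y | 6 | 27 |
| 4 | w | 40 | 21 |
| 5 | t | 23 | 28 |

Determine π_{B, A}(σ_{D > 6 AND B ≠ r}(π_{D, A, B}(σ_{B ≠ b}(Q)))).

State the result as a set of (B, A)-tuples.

{(m, 18), (n, 26), (t, 5), (w, 23), (w, 4), (y, 25)}

Filtering on B ≠ b leaves {(16, r, 18, 37), (18, m, 18, 6), (23, w, 16, 17), (25, y, 29, 7), (26, n, 11, 20), (34, y, 6, 27), (4, w, 40, 21), (5, t, 23, 28)}.
Projecting to D, A, B: {(11, 26, n), (16, 23, w), (18, 16, r), (18, 18, m), (23, 5, t), (29, 25, y), (40, 4, w), (6, 34, y)}
Filtering on D > 6 AND B ≠ r leaves {(11, 26, n), (16, 23, w), (18, 18, m), (23, 5, t), (29, 25, y), (40, 4, w)}.
Projecting to B, A: {(m, 18), (n, 26), (t, 5), (w, 23), (w, 4), (y, 25)}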